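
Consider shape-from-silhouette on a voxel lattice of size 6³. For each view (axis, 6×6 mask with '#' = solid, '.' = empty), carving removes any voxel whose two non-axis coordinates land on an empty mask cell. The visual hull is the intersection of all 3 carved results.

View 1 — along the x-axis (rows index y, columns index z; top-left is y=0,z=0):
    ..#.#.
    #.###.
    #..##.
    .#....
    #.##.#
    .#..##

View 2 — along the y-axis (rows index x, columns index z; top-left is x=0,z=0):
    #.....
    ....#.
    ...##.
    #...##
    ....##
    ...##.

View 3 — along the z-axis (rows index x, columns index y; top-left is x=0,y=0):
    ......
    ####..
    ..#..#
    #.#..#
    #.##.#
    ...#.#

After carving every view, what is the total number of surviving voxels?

initial block: 6^3 = 216
  1. axis=0 (YZ plane), |mask|=17  ⇒  voxels=102
  2. axis=1 (XZ plane), |mask|=11  ⇒  voxels=36
  3. axis=2 (XY plane), |mask|=15  ⇒  voxels=16

voxel count = 16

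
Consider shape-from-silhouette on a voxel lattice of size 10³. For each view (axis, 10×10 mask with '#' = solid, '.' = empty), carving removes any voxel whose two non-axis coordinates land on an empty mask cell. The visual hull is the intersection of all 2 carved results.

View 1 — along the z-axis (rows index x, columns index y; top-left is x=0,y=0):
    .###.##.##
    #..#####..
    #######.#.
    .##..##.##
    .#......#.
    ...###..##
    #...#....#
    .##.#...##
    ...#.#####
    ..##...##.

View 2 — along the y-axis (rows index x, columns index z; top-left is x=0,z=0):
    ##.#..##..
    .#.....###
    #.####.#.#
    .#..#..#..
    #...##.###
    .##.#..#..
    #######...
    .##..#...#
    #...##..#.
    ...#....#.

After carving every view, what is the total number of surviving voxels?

238 voxels

start: 10×10×10 = 1000 voxels
[1] z-view keeps 52 columns → grid now 520
[2] y-view keeps 46 columns → grid now 238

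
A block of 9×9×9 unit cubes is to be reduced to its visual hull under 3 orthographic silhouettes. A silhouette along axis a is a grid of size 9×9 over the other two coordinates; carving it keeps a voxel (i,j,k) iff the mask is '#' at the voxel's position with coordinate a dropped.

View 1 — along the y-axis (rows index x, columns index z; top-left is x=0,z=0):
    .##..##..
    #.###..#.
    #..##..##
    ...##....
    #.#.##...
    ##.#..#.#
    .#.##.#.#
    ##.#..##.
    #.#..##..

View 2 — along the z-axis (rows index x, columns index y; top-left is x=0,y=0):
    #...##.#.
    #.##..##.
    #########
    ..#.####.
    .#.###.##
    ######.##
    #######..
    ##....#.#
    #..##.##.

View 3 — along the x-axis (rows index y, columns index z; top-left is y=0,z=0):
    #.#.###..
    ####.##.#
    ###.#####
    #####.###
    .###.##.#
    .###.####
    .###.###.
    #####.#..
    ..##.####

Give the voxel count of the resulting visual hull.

start: 9×9×9 = 729 voxels
step 1: project along y, AND mask (39/81) → |grid| = 351
step 2: project along z, AND mask (53/81) → |grid| = 235
step 3: project along x, AND mask (59/81) → |grid| = 167

167 voxels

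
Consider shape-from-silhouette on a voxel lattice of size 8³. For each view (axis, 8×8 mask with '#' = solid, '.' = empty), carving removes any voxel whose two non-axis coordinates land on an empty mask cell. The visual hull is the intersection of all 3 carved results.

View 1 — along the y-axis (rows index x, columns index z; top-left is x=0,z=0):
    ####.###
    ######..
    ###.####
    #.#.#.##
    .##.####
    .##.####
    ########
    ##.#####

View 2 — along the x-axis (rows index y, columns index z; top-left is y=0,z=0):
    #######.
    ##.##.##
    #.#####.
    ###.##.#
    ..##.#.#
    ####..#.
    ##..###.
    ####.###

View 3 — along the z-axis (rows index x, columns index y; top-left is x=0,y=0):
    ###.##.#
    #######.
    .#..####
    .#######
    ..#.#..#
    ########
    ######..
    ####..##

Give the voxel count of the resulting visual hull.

initial block: 8^3 = 512
after view 1 [y-axis, 52 of 64 cells solid] → remaining = 416
after view 2 [x-axis, 46 of 64 cells solid] → remaining = 297
after view 3 [z-axis, 48 of 64 cells solid] → remaining = 222

|visual hull| = 222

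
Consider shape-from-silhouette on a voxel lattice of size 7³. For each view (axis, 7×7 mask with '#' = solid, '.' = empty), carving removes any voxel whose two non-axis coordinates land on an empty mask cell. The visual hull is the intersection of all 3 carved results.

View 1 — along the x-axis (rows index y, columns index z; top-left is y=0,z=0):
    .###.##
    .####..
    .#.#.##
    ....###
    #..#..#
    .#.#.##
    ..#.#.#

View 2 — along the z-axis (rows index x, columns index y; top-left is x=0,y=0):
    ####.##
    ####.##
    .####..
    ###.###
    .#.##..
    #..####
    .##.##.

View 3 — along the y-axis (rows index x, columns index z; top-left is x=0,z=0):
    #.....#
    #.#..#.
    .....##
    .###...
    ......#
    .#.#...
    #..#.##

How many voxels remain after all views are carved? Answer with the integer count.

remaining voxels: 46

start: 7×7×7 = 343 voxels
[1] x-view keeps 26 columns → grid now 182
[2] z-view keeps 34 columns → grid now 126
[3] y-view keeps 17 columns → grid now 46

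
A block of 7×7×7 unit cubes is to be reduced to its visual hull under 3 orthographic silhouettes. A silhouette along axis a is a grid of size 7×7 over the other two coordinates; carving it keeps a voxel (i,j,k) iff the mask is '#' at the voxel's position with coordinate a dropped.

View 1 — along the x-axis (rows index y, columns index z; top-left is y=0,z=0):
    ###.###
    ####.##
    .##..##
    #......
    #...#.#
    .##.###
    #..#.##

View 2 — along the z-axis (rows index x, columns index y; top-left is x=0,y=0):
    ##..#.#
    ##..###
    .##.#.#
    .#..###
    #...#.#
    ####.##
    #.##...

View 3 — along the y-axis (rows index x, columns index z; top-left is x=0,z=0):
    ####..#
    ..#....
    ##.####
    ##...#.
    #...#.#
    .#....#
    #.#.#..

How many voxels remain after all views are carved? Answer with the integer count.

voxel count = 62

full grid |V| = 343
V1 x: intersect with YZ mask (29 set) -- 203 left
V2 z: intersect with XY mask (29 set) -- 128 left
V3 y: intersect with XZ mask (23 set) -- 62 left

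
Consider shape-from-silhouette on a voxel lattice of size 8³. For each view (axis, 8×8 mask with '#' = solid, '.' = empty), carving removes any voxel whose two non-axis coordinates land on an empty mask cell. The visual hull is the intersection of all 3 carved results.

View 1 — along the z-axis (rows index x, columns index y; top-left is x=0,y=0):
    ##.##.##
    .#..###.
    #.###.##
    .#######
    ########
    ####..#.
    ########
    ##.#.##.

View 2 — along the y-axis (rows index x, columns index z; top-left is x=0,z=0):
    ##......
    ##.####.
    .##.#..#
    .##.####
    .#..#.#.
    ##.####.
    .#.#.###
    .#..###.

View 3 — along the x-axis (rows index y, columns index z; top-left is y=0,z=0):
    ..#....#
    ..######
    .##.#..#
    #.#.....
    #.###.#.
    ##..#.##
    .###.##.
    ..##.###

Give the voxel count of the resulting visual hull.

start: 8×8×8 = 512 voxels
after view 1 [z-axis, 49 of 64 cells solid] → remaining = 392
after view 2 [y-axis, 36 of 64 cells solid] → remaining = 216
after view 3 [x-axis, 34 of 64 cells solid] → remaining = 109

remaining voxels: 109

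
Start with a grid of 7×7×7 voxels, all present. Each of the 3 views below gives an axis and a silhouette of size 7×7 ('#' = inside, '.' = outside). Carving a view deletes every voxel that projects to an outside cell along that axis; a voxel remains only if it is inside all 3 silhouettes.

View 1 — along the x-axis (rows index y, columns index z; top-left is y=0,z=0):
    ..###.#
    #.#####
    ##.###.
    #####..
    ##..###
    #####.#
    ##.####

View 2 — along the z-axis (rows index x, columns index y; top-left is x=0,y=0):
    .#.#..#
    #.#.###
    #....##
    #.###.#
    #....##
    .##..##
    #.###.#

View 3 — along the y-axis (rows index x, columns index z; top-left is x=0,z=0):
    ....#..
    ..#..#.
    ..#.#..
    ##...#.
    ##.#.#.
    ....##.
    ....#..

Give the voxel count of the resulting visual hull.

full grid |V| = 343
step 1: project along x, AND mask (37/49) → |grid| = 259
step 2: project along z, AND mask (28/49) → |grid| = 148
step 3: project along y, AND mask (15/49) → |grid| = 44

voxel count = 44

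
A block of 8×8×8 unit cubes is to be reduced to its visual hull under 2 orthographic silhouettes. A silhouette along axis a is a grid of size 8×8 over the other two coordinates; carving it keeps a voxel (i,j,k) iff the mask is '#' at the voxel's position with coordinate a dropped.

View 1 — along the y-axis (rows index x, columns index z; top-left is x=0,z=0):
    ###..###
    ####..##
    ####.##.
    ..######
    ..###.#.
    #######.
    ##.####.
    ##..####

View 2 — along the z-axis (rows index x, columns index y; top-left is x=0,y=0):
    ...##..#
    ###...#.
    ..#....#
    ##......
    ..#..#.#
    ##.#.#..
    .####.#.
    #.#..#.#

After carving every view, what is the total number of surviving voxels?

160 voxels

start: 8×8×8 = 512 voxels
step 1: project along y, AND mask (47/64) → |grid| = 376
step 2: project along z, AND mask (27/64) → |grid| = 160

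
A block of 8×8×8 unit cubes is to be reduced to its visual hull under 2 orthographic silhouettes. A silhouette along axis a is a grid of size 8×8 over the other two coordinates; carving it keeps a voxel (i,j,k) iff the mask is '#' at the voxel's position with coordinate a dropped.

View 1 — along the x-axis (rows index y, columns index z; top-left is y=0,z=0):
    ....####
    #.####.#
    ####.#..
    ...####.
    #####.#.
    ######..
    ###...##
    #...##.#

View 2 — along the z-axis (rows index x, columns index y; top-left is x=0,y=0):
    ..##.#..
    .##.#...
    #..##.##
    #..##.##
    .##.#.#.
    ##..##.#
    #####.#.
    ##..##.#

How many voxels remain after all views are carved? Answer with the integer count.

voxel count = 182

before carving: 512 voxels (8×8×8)
  1. axis=0 (YZ plane), |mask|=40  ⇒  voxels=320
  2. axis=2 (XY plane), |mask|=36  ⇒  voxels=182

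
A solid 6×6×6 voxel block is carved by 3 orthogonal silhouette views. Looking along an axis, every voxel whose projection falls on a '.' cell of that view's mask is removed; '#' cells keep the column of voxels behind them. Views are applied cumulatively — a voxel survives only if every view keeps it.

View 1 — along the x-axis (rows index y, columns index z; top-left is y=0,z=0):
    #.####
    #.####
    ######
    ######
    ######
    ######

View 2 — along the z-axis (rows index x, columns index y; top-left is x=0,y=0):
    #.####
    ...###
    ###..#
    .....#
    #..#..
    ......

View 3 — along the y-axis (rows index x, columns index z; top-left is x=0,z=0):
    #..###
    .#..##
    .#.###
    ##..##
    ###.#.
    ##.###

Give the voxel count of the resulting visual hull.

|visual hull| = 54

before carving: 216 voxels (6×6×6)
step 1: project along x, AND mask (34/36) → |grid| = 204
step 2: project along z, AND mask (15/36) → |grid| = 86
step 3: project along y, AND mask (24/36) → |grid| = 54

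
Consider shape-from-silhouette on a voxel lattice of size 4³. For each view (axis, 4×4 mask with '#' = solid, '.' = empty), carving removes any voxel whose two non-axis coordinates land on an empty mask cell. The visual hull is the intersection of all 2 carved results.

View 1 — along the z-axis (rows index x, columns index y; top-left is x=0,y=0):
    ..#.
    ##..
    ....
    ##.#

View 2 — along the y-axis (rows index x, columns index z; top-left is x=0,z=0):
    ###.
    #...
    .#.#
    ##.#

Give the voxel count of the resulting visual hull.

before carving: 64 voxels (4×4×4)
[1] z-view keeps 6 columns → grid now 24
[2] y-view keeps 9 columns → grid now 14

remaining voxels: 14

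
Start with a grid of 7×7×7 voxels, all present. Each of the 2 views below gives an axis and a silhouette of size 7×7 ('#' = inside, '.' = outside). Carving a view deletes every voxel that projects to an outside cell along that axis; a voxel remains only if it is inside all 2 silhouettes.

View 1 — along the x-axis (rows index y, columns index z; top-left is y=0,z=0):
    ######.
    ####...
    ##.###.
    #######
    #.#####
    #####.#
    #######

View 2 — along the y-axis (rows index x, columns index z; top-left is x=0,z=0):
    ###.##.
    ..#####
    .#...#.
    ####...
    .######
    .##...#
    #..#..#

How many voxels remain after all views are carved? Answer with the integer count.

start: 7×7×7 = 343 voxels
[1] x-view keeps 41 columns → grid now 287
[2] y-view keeps 28 columns → grid now 163

|visual hull| = 163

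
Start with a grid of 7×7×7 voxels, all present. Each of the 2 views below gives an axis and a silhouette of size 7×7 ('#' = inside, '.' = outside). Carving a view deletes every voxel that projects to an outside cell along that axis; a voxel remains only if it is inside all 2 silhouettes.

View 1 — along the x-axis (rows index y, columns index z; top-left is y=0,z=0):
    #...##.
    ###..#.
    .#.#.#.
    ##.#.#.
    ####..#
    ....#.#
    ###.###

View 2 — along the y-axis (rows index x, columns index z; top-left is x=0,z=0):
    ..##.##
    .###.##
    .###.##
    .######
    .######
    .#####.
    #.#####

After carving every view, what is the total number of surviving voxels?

initial block: 7^3 = 343
V1 x: intersect with YZ mask (27 set) -- 189 left
V2 y: intersect with XZ mask (37 set) -- 137 left

|visual hull| = 137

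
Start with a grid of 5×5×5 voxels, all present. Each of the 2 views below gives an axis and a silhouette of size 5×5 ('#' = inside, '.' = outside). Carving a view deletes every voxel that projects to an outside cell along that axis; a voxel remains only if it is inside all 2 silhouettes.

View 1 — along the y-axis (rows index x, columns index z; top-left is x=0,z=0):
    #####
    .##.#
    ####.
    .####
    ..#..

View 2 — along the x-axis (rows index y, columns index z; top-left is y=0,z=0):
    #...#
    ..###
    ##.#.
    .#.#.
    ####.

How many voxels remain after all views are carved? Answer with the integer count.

|visual hull| = 46

start: 5×5×5 = 125 voxels
after view 1 [y-axis, 17 of 25 cells solid] → remaining = 85
after view 2 [x-axis, 14 of 25 cells solid] → remaining = 46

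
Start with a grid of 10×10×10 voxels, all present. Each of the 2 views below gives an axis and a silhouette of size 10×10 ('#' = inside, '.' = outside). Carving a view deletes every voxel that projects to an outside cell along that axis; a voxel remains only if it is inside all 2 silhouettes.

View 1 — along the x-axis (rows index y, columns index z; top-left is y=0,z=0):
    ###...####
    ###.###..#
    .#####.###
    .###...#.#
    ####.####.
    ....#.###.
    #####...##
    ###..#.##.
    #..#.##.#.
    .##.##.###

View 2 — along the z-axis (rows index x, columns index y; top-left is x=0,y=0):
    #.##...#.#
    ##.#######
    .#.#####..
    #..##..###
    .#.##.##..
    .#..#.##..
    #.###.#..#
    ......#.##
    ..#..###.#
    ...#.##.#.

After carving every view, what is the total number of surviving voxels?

before carving: 1000 voxels (10×10×10)
  1. axis=0 (YZ plane), |mask|=64  ⇒  voxels=640
  2. axis=2 (XY plane), |mask|=53  ⇒  voxels=339

|visual hull| = 339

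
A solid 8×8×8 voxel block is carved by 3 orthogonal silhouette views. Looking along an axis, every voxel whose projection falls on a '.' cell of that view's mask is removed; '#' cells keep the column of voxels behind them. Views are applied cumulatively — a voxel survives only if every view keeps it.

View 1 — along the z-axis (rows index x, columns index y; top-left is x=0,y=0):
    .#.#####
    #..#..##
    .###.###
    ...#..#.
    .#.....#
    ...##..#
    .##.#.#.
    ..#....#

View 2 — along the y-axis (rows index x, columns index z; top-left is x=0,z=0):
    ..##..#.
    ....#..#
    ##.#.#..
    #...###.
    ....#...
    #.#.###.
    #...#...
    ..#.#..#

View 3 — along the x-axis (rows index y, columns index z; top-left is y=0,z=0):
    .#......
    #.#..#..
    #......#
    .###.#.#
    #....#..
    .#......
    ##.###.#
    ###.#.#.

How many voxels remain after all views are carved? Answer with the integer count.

initial block: 8^3 = 512
step 1: project along z, AND mask (29/64) → |grid| = 232
step 2: project along y, AND mask (24/64) → |grid| = 89
step 3: project along x, AND mask (25/64) → |grid| = 44

voxel count = 44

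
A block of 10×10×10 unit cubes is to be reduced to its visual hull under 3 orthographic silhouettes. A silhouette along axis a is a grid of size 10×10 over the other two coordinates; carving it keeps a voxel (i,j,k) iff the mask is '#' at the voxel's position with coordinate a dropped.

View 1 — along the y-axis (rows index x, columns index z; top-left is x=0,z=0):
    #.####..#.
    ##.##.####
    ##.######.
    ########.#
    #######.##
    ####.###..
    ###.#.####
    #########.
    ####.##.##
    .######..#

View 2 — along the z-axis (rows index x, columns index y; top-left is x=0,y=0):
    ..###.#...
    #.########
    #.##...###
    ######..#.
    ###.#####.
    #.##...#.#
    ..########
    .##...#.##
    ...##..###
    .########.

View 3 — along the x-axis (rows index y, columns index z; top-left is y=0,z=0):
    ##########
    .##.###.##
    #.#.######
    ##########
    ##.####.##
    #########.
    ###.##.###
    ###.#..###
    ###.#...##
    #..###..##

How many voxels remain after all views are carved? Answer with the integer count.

405 voxels

start: 10×10×10 = 1000 voxels
step 1: project along y, AND mask (79/100) → |grid| = 790
step 2: project along z, AND mask (65/100) → |grid| = 519
step 3: project along x, AND mask (79/100) → |grid| = 405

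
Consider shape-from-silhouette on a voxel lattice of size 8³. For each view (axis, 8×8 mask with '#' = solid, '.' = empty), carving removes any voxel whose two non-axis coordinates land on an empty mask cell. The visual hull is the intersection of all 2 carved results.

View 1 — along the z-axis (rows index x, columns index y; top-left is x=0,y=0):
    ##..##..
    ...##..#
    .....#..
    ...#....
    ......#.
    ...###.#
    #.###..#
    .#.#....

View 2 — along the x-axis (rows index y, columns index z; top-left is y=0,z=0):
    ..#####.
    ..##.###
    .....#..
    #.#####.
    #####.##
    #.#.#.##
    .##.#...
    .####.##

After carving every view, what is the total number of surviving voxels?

remaining voxels: 115

start: 8×8×8 = 512 voxels
step 1: project along z, AND mask (21/64) → |grid| = 168
step 2: project along x, AND mask (38/64) → |grid| = 115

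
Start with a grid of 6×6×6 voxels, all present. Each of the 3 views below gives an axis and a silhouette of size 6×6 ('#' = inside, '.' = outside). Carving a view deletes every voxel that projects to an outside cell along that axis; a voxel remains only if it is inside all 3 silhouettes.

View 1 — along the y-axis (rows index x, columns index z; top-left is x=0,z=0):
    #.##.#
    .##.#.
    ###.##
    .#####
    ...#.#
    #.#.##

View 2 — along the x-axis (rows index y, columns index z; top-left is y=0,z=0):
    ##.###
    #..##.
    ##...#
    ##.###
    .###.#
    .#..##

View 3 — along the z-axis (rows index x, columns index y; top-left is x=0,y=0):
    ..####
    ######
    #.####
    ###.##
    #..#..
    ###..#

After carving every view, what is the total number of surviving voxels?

remaining voxels: 64

full grid |V| = 216
  1. axis=1 (XZ plane), |mask|=23  ⇒  voxels=138
  2. axis=0 (YZ plane), |mask|=23  ⇒  voxels=85
  3. axis=2 (XY plane), |mask|=26  ⇒  voxels=64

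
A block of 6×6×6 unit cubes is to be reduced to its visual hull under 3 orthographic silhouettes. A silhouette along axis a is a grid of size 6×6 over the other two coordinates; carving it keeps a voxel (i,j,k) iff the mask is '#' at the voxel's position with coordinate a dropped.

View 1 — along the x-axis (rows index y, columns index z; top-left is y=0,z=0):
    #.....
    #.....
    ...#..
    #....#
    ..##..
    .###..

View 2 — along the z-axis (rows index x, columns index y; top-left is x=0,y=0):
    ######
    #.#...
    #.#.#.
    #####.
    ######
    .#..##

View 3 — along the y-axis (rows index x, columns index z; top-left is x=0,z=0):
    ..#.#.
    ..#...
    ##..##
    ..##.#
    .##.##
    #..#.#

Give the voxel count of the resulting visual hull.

|visual hull| = 14

initial block: 6^3 = 216
after view 1 [x-axis, 10 of 36 cells solid] → remaining = 60
after view 2 [z-axis, 25 of 36 cells solid] → remaining = 39
after view 3 [y-axis, 17 of 36 cells solid] → remaining = 14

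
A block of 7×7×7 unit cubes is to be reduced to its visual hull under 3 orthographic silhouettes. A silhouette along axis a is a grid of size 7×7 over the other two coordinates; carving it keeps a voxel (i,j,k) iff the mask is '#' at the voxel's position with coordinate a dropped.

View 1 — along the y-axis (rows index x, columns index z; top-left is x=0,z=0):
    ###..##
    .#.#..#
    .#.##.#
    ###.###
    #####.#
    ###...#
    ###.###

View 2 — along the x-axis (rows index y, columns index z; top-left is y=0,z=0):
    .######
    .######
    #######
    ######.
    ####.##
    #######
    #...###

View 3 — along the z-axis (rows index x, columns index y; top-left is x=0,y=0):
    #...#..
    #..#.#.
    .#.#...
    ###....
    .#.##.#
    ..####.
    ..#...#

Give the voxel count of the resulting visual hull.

before carving: 343 voxels (7×7×7)
V1 y: intersect with XZ mask (34 set) -- 238 left
V2 x: intersect with YZ mask (42 set) -- 202 left
V3 z: intersect with XY mask (20 set) -- 83 left

|visual hull| = 83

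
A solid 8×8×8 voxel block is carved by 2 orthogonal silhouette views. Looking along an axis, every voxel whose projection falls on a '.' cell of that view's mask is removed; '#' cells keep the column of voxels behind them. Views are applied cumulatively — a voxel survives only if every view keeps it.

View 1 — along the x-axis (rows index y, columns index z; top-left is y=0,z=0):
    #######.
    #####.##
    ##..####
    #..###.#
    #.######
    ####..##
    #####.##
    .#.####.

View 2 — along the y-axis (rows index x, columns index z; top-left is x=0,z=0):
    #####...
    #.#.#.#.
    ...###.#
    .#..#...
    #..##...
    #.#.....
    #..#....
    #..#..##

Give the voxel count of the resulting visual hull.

voxel count = 170

start: 8×8×8 = 512 voxels
  1. axis=0 (YZ plane), |mask|=50  ⇒  voxels=400
  2. axis=1 (XZ plane), |mask|=26  ⇒  voxels=170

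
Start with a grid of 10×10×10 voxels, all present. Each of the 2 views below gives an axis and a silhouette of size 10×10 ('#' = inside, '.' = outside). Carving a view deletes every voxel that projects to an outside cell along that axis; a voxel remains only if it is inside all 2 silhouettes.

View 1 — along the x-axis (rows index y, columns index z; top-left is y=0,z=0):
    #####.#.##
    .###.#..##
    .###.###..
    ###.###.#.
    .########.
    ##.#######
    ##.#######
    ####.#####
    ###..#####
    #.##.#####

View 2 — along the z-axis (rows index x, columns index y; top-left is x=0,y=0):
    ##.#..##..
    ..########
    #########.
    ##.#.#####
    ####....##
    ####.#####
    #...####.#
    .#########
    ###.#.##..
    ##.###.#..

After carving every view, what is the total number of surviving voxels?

initial block: 10^3 = 1000
carve view 1 (along x, YZ-mask fill 78/100): 780 voxels remain
carve view 2 (along z, XY-mask fill 72/100): 564 voxels remain

|visual hull| = 564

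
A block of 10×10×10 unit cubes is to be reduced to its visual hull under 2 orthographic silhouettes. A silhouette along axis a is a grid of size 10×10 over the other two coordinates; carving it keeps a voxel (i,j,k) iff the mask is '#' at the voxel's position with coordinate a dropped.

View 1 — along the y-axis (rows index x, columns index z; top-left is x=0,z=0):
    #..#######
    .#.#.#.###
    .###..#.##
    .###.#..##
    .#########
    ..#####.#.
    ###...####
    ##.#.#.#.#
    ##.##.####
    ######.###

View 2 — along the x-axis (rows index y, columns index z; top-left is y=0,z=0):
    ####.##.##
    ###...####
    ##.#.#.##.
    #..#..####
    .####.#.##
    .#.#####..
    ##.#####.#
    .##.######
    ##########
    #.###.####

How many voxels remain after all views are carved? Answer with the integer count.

|visual hull| = 533

full grid |V| = 1000
[1] y-view keeps 71 columns → grid now 710
[2] x-view keeps 74 columns → grid now 533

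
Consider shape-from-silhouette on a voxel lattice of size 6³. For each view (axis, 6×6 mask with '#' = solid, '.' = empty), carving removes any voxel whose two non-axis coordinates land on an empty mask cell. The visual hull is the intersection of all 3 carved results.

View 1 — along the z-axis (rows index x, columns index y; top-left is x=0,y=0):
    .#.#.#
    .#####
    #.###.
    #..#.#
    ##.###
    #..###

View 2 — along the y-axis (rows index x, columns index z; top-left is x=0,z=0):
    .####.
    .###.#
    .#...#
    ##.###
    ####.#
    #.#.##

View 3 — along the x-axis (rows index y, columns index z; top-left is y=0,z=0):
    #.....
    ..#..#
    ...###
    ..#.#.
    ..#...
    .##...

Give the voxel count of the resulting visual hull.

remaining voxels: 29

start: 6×6×6 = 216 voxels
step 1: project along z, AND mask (24/36) → |grid| = 144
step 2: project along y, AND mask (24/36) → |grid| = 96
step 3: project along x, AND mask (11/36) → |grid| = 29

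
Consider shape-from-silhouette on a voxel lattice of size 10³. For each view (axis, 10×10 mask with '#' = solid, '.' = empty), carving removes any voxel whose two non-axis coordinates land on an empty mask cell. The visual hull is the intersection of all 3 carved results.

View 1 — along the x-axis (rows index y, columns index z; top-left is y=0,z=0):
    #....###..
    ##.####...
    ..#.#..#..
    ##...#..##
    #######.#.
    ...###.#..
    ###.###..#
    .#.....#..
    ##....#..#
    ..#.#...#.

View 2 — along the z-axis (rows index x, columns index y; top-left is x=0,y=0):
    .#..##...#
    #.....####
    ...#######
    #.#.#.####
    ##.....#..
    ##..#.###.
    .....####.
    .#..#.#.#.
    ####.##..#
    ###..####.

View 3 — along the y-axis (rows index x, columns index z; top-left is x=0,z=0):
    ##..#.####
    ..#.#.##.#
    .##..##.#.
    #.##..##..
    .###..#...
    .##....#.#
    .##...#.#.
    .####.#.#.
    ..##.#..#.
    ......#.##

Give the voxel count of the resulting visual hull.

remaining voxels: 114

before carving: 1000 voxels (10×10×10)
  1. axis=0 (YZ plane), |mask|=46  ⇒  voxels=460
  2. axis=2 (XY plane), |mask|=54  ⇒  voxels=252
  3. axis=1 (XZ plane), |mask|=47  ⇒  voxels=114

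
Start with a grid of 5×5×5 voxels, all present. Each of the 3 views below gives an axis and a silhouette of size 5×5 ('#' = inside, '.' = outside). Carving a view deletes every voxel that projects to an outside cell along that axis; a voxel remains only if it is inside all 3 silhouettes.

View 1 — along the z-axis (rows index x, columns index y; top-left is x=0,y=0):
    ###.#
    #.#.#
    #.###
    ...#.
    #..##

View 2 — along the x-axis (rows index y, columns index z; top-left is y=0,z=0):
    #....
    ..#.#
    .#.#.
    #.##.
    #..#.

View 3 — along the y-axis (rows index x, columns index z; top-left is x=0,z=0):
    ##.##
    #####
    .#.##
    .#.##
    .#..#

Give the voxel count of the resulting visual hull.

|visual hull| = 16

start: 5×5×5 = 125 voxels
step 1: project along z, AND mask (15/25) → |grid| = 75
step 2: project along x, AND mask (10/25) → |grid| = 29
step 3: project along y, AND mask (17/25) → |grid| = 16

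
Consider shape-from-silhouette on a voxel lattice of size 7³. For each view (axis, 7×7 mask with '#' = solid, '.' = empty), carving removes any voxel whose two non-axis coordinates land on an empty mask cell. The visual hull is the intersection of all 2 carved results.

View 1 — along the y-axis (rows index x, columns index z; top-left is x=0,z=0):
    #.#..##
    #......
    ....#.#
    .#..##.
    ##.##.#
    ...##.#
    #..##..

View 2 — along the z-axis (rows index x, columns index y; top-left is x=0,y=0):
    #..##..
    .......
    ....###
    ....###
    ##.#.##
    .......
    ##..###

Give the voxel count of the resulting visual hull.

initial block: 7^3 = 343
carve view 1 (along y, XZ-mask fill 21/49): 147 voxels remain
carve view 2 (along z, XY-mask fill 19/49): 67 voxels remain

voxel count = 67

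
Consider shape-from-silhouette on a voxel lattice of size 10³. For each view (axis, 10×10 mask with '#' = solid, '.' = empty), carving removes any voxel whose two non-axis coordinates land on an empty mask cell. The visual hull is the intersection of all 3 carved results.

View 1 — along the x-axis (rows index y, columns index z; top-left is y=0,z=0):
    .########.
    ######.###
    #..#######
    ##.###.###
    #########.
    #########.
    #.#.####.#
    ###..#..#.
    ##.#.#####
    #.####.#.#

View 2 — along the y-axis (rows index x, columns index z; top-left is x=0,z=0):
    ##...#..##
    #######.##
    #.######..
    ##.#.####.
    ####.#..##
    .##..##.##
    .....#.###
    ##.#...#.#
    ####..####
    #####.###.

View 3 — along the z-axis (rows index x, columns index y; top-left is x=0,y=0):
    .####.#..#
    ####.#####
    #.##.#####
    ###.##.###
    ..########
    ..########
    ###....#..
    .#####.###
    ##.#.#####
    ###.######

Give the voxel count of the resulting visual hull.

remaining voxels: 402

before carving: 1000 voxels (10×10×10)
[1] x-view keeps 78 columns → grid now 780
[2] y-view keeps 66 columns → grid now 516
[3] z-view keeps 76 columns → grid now 402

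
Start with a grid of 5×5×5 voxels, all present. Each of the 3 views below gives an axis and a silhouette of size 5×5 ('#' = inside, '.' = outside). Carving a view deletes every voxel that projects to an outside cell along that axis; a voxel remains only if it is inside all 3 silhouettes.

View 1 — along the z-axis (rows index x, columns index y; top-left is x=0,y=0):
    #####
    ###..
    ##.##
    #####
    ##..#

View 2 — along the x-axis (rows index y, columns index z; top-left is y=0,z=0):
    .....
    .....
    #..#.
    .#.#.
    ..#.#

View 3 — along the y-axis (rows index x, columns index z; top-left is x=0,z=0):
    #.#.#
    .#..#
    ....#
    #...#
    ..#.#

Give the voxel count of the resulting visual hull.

voxel count = 8

start: 5×5×5 = 125 voxels
  1. axis=2 (XY plane), |mask|=20  ⇒  voxels=100
  2. axis=0 (YZ plane), |mask|=6  ⇒  voxels=20
  3. axis=1 (XZ plane), |mask|=10  ⇒  voxels=8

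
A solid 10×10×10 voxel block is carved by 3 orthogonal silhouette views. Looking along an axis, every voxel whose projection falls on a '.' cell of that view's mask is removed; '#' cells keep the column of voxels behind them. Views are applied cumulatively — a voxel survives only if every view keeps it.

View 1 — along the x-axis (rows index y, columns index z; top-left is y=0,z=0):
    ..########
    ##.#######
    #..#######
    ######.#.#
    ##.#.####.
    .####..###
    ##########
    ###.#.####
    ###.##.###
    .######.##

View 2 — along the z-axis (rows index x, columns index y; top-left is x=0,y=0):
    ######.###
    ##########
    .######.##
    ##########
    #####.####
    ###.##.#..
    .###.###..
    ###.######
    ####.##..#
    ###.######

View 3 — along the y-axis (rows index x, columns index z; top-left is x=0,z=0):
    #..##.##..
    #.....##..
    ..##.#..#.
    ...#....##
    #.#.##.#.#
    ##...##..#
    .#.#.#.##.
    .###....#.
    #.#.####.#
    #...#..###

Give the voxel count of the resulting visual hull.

voxel count = 310

start: 10×10×10 = 1000 voxels
  1. axis=0 (YZ plane), |mask|=81  ⇒  voxels=810
  2. axis=2 (XY plane), |mask|=83  ⇒  voxels=673
  3. axis=1 (XZ plane), |mask|=47  ⇒  voxels=310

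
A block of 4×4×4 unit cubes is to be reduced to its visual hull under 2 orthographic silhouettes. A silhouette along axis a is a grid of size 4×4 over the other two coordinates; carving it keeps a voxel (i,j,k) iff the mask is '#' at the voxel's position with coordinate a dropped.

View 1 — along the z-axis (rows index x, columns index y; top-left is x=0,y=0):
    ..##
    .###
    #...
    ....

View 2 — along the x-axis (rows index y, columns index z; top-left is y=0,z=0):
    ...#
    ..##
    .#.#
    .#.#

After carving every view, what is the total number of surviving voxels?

11 voxels

before carving: 64 voxels (4×4×4)
after view 1 [z-axis, 6 of 16 cells solid] → remaining = 24
after view 2 [x-axis, 7 of 16 cells solid] → remaining = 11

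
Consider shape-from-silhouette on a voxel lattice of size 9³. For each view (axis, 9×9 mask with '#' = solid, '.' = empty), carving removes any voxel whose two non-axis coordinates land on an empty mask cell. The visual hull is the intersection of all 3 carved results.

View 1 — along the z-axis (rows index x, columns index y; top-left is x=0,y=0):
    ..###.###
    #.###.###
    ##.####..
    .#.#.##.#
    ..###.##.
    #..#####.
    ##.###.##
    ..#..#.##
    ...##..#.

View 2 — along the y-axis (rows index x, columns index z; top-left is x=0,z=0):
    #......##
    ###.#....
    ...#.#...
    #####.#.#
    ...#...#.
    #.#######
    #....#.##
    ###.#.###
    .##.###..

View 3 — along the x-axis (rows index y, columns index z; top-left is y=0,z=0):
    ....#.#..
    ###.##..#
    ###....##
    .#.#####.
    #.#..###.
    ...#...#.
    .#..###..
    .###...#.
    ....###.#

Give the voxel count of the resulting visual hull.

voxel count = 102

initial block: 9^3 = 729
  1. axis=2 (XY plane), |mask|=49  ⇒  voxels=441
  2. axis=1 (XZ plane), |mask|=42  ⇒  voxels=222
  3. axis=0 (YZ plane), |mask|=38  ⇒  voxels=102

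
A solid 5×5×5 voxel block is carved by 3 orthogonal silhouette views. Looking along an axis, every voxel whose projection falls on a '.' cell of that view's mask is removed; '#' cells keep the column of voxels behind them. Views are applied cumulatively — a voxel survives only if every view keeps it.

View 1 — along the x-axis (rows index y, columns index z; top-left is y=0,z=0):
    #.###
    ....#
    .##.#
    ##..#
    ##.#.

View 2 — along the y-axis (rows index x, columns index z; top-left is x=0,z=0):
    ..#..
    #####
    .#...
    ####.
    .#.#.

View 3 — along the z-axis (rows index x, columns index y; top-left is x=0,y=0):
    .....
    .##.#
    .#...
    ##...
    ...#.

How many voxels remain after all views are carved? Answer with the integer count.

voxel count = 11

before carving: 125 voxels (5×5×5)
step 1: project along x, AND mask (14/25) → |grid| = 70
step 2: project along y, AND mask (13/25) → |grid| = 34
step 3: project along z, AND mask (7/25) → |grid| = 11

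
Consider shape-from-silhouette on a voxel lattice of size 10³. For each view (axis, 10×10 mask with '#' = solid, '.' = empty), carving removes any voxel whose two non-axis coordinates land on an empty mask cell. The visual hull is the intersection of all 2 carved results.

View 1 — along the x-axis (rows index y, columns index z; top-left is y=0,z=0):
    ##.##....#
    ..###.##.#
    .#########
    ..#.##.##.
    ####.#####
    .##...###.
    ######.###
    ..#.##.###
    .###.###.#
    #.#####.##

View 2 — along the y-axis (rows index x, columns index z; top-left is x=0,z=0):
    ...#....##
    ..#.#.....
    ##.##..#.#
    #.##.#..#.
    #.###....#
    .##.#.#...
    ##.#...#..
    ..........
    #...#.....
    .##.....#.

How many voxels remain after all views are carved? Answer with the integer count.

start: 10×10×10 = 1000 voxels
step 1: project along x, AND mask (69/100) → |grid| = 690
step 2: project along y, AND mask (34/100) → |grid| = 233

voxel count = 233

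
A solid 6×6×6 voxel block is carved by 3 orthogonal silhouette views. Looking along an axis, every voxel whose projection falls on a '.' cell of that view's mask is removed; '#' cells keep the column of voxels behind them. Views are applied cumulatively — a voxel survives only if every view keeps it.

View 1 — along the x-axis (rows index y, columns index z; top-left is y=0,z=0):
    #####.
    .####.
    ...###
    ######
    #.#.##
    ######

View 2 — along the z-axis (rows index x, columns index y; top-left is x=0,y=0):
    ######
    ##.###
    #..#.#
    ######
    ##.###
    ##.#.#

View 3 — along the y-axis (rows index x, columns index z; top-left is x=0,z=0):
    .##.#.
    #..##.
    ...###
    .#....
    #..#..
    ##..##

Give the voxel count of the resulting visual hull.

61 voxels

initial block: 6^3 = 216
step 1: project along x, AND mask (28/36) → |grid| = 168
step 2: project along z, AND mask (29/36) → |grid| = 144
step 3: project along y, AND mask (16/36) → |grid| = 61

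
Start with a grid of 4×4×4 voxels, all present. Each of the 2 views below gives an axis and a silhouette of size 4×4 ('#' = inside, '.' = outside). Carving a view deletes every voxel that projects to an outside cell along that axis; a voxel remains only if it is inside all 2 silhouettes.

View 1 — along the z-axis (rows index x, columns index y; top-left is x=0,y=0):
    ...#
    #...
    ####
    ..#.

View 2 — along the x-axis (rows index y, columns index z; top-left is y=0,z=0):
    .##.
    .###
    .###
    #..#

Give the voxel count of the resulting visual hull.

before carving: 64 voxels (4×4×4)
  1. axis=2 (XY plane), |mask|=7  ⇒  voxels=28
  2. axis=0 (YZ plane), |mask|=10  ⇒  voxels=17

17 voxels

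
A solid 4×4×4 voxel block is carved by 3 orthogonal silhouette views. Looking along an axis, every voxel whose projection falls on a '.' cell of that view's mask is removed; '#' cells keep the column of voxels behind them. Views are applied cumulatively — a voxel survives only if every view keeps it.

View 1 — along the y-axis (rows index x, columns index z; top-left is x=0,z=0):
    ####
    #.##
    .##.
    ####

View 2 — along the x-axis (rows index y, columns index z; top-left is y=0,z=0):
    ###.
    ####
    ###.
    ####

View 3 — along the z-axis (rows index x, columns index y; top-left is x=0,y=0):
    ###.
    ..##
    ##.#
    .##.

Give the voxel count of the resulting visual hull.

voxel count = 28

before carving: 64 voxels (4×4×4)
after view 1 [y-axis, 13 of 16 cells solid] → remaining = 52
after view 2 [x-axis, 14 of 16 cells solid] → remaining = 46
after view 3 [z-axis, 10 of 16 cells solid] → remaining = 28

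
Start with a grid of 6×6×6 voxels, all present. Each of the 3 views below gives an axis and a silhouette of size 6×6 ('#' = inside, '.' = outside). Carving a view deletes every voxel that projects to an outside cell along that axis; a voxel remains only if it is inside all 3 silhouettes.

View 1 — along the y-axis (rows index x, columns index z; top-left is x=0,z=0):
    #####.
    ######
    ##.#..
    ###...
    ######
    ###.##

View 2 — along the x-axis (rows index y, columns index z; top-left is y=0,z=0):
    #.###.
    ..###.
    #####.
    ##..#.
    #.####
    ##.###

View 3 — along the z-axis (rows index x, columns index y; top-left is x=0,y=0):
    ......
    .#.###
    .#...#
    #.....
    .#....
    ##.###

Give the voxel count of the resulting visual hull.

initial block: 6^3 = 216
V1 y: intersect with XZ mask (28 set) -- 168 left
V2 x: intersect with YZ mask (25 set) -- 118 left
V3 z: intersect with XY mask (13 set) -- 41 left

|visual hull| = 41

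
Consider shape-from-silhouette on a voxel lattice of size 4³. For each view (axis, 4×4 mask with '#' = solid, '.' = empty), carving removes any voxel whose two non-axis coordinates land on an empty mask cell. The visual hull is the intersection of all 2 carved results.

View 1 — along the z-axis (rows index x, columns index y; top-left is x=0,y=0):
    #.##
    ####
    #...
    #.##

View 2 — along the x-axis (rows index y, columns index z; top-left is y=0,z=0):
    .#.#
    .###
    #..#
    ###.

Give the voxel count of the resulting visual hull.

initial block: 4^3 = 64
  1. axis=2 (XY plane), |mask|=11  ⇒  voxels=44
  2. axis=0 (YZ plane), |mask|=10  ⇒  voxels=26

remaining voxels: 26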